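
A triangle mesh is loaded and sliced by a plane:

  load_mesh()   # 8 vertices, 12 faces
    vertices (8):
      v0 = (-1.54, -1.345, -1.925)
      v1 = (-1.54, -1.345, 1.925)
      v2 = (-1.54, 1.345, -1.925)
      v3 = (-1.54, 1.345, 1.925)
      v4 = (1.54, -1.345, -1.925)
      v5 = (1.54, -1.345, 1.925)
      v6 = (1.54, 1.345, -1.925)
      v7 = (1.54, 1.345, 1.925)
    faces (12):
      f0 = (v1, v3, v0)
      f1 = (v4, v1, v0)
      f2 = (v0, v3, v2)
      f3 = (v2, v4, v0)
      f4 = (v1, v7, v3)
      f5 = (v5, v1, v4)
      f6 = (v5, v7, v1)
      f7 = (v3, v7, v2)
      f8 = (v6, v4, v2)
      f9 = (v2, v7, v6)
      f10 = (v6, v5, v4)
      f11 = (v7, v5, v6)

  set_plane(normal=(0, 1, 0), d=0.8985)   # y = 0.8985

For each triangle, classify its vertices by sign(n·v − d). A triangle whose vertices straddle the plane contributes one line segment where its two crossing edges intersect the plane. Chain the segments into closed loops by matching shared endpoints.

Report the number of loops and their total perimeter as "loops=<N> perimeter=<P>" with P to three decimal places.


loops=1 perimeter=13.860

Straddling triangles (8 of 12):
  (v1,v3,v0) [-+-] → (-1.54, 0.8985, 1.925)–(-1.54, 0.8985, 1.28596)  len=0.6390
  (v0,v3,v2) [-++] → (-1.54, 0.8985, 1.28596)–(-1.54, 0.8985, -1.925)  len=3.2110
  (v2,v4,v0) [+--] → (-1.02877, 0.8985, -1.925)–(-1.54, 0.8985, -1.925)  len=0.5112
  (v1,v7,v3) [-++] → (1.02877, 0.8985, 1.925)–(-1.54, 0.8985, 1.925)  len=2.5688
  (v5,v7,v1) [-+-] → (1.54, 0.8985, 1.925)–(1.02877, 0.8985, 1.925)  len=0.5112
  (v6,v4,v2) [+-+] → (1.54, 0.8985, -1.925)–(-1.02877, 0.8985, -1.925)  len=2.5688
  (v6,v5,v4) [+--] → (1.54, 0.8985, -1.28596)–(1.54, 0.8985, -1.925)  len=0.6390
  (v7,v5,v6) [+-+] → (1.54, 0.8985, 1.925)–(1.54, 0.8985, -1.28596)  len=3.2110

Chained into 1 loop(s):
  loop 1: 8 segments, perimeter = 13.8600
Total perimeter = 13.860


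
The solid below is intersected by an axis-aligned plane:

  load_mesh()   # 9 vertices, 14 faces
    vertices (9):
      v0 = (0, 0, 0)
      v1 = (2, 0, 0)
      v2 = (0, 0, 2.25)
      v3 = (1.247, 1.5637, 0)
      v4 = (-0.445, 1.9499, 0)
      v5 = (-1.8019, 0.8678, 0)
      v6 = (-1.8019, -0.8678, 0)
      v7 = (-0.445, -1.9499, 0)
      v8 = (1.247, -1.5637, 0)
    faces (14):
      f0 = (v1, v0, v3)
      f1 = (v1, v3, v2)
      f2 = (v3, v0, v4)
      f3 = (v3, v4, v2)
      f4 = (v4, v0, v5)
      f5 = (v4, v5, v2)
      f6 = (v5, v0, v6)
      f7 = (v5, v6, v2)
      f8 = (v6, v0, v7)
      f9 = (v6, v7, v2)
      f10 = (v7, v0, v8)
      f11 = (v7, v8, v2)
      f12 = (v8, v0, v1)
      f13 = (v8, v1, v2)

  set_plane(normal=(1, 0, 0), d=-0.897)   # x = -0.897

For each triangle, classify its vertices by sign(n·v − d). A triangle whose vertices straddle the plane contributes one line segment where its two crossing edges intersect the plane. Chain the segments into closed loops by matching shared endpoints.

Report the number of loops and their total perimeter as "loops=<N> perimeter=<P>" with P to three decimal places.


loops=1 perimeter=7.278

Straddling triangles (6 of 14):
  (v4,v0,v5) [++-] → (-0.897, 0.431998, 0)–(-0.897, 1.58944, 0)  len=1.1574
  (v4,v5,v2) [+-+] → (-0.897, 1.58944, 0)–(-0.897, 0.431998, 1.12993)  len=1.6175
  (v5,v0,v6) [-+-] → (-0.897, 0.431998, 0)–(-0.897, -0.431998, 0)  len=0.8640
  (v5,v6,v2) [--+] → (-0.897, -0.431998, 1.12993)–(-0.897, 0.431998, 1.12993)  len=0.8640
  (v6,v0,v7) [-++] → (-0.897, -0.431998, 0)–(-0.897, -1.58944, 0)  len=1.1574
  (v6,v7,v2) [-++] → (-0.897, -1.58944, 0)–(-0.897, -0.431998, 1.12993)  len=1.6175

Chained into 1 loop(s):
  loop 1: 6 segments, perimeter = 7.2779
Total perimeter = 7.278


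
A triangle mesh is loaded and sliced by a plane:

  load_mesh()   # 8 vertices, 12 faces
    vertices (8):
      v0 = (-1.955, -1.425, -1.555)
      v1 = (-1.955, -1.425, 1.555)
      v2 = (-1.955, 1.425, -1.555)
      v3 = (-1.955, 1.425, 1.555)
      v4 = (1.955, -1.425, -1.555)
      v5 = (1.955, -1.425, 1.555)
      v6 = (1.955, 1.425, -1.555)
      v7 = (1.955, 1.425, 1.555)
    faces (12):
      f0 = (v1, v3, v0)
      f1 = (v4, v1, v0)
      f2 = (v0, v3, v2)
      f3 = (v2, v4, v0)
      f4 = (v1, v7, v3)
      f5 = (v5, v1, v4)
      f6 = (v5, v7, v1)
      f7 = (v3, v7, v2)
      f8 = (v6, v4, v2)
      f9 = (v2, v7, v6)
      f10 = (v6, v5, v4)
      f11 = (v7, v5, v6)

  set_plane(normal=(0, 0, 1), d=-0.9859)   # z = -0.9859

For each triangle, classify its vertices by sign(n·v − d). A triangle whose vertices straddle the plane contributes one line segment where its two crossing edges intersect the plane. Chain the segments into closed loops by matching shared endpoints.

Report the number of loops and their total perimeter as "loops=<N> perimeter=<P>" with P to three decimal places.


Straddling triangles (8 of 12):
  (v1,v3,v0) [++-] → (-1.955, -0.903477, -0.9859)–(-1.955, -1.425, -0.9859)  len=0.5215
  (v4,v1,v0) [-+-] → (1.23951, -1.425, -0.9859)–(-1.955, -1.425, -0.9859)  len=3.1945
  (v0,v3,v2) [-+-] → (-1.955, -0.903477, -0.9859)–(-1.955, 1.425, -0.9859)  len=2.3285
  (v5,v1,v4) [++-] → (1.23951, -1.425, -0.9859)–(1.955, -1.425, -0.9859)  len=0.7155
  (v3,v7,v2) [++-] → (-1.23951, 1.425, -0.9859)–(-1.955, 1.425, -0.9859)  len=0.7155
  (v2,v7,v6) [-+-] → (-1.23951, 1.425, -0.9859)–(1.955, 1.425, -0.9859)  len=3.1945
  (v6,v5,v4) [-+-] → (1.955, 0.903477, -0.9859)–(1.955, -1.425, -0.9859)  len=2.3285
  (v7,v5,v6) [++-] → (1.955, 0.903477, -0.9859)–(1.955, 1.425, -0.9859)  len=0.5215

Chained into 1 loop(s):
  loop 1: 8 segments, perimeter = 13.5200
Total perimeter = 13.520

loops=1 perimeter=13.520


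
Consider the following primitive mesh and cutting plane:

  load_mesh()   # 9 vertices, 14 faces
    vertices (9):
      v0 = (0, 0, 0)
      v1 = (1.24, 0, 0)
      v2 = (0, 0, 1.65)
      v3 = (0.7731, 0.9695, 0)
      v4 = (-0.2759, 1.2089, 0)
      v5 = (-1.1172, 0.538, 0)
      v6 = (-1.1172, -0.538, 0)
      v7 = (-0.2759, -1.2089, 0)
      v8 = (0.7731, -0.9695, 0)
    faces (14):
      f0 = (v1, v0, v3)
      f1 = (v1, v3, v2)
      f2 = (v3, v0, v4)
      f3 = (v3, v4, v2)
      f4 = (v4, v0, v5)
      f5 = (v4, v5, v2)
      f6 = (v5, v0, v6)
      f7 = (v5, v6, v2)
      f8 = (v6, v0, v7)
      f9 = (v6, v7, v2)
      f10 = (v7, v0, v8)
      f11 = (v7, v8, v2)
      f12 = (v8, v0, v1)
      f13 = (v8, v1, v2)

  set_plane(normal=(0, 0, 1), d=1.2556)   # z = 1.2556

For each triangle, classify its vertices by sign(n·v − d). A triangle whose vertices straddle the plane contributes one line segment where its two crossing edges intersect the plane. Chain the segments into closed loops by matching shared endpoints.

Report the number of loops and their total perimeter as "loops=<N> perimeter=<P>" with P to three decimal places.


loops=1 perimeter=1.800

Straddling triangles (7 of 14):
  (v1,v3,v2) [--+] → (0.184794, 0.23174, 1.2556)–(0.296398, 0, 1.2556)  len=0.2572
  (v3,v4,v2) [--+] → (-0.0659485, 0.288964, 1.2556)–(0.184794, 0.23174, 1.2556)  len=0.2572
  (v4,v5,v2) [--+] → (-0.267045, 0.128598, 1.2556)–(-0.0659485, 0.288964, 1.2556)  len=0.2572
  (v5,v6,v2) [--+] → (-0.267045, -0.128598, 1.2556)–(-0.267045, 0.128598, 1.2556)  len=0.2572
  (v6,v7,v2) [--+] → (-0.0659485, -0.288964, 1.2556)–(-0.267045, -0.128598, 1.2556)  len=0.2572
  (v7,v8,v2) [--+] → (0.184794, -0.23174, 1.2556)–(-0.0659485, -0.288964, 1.2556)  len=0.2572
  (v8,v1,v2) [--+] → (0.296398, 0, 1.2556)–(0.184794, -0.23174, 1.2556)  len=0.2572

Chained into 1 loop(s):
  loop 1: 7 segments, perimeter = 1.8004
Total perimeter = 1.800


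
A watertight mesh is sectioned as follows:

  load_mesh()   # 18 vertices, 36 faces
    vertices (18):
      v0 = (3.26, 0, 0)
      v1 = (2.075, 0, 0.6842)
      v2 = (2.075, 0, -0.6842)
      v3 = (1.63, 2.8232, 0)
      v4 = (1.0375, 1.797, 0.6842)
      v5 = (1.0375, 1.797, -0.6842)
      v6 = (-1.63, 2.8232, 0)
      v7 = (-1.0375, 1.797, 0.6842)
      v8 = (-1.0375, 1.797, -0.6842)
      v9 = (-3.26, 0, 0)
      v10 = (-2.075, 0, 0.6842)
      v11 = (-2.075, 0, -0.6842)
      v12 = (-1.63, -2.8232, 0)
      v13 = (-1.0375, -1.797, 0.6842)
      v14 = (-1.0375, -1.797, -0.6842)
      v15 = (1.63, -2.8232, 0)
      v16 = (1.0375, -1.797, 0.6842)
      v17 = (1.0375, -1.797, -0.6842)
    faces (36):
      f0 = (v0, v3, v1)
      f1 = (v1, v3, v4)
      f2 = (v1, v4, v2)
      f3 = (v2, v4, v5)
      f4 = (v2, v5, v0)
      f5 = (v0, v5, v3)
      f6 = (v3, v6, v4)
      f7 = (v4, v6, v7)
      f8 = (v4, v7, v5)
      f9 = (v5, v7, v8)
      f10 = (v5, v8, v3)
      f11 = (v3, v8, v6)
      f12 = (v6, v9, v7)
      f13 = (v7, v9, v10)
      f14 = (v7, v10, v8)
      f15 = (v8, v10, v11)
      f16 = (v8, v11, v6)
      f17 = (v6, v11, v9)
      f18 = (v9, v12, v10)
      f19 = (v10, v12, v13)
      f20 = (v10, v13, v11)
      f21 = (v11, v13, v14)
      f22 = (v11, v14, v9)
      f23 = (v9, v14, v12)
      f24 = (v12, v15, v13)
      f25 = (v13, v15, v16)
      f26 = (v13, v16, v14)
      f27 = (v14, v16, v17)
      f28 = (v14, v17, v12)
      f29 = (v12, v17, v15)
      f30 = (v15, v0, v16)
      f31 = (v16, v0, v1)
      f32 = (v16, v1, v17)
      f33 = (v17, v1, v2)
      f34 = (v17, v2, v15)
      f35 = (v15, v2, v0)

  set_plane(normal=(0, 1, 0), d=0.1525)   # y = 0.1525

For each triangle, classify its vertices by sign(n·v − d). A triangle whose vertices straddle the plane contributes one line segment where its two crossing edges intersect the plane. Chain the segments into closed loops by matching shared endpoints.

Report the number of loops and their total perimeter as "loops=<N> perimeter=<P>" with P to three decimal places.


Straddling triangles (12 of 36):
  (v0,v3,v1) [-+-] → (3.17195, 0.1525, 0)–(2.05096, 0.1525, 0.647242)  len=1.2944
  (v1,v3,v4) [-++] → (2.05096, 0.1525, 0.647242)–(1.98695, 0.1525, 0.6842)  len=0.0739
  (v1,v4,v2) [-+-] → (1.98695, 0.1525, 0.6842)–(1.98695, 0.1525, -0.568073)  len=1.2523
  (v2,v4,v5) [-++] → (1.98695, 0.1525, -0.568073)–(1.98695, 0.1525, -0.6842)  len=0.1161
  (v2,v5,v0) [-+-] → (1.98695, 0.1525, -0.6842)–(3.07139, 0.1525, -0.0580637)  len=1.2522
  (v0,v5,v3) [-++] → (3.07139, 0.1525, -0.0580637)–(3.17195, 0.1525, 0)  len=0.1161
  (v6,v9,v7) [+-+] → (-3.17195, 0.1525, 0)–(-3.07139, 0.1525, 0.0580637)  len=0.1161
  (v7,v9,v10) [+--] → (-3.07139, 0.1525, 0.0580637)–(-1.98695, 0.1525, 0.6842)  len=1.2522
  (v7,v10,v8) [+-+] → (-1.98695, 0.1525, 0.6842)–(-1.98695, 0.1525, 0.568073)  len=0.1161
  (v8,v10,v11) [+--] → (-1.98695, 0.1525, 0.568073)–(-1.98695, 0.1525, -0.6842)  len=1.2523
  (v8,v11,v6) [+-+] → (-1.98695, 0.1525, -0.6842)–(-2.05096, 0.1525, -0.647242)  len=0.0739
  (v6,v11,v9) [+--] → (-2.05096, 0.1525, -0.647242)–(-3.17195, 0.1525, 0)  len=1.2944

Chained into 2 loop(s):
  loop 1: 6 segments, perimeter = 4.1051
  loop 2: 6 segments, perimeter = 4.1051
Total perimeter = 8.210

loops=2 perimeter=8.210


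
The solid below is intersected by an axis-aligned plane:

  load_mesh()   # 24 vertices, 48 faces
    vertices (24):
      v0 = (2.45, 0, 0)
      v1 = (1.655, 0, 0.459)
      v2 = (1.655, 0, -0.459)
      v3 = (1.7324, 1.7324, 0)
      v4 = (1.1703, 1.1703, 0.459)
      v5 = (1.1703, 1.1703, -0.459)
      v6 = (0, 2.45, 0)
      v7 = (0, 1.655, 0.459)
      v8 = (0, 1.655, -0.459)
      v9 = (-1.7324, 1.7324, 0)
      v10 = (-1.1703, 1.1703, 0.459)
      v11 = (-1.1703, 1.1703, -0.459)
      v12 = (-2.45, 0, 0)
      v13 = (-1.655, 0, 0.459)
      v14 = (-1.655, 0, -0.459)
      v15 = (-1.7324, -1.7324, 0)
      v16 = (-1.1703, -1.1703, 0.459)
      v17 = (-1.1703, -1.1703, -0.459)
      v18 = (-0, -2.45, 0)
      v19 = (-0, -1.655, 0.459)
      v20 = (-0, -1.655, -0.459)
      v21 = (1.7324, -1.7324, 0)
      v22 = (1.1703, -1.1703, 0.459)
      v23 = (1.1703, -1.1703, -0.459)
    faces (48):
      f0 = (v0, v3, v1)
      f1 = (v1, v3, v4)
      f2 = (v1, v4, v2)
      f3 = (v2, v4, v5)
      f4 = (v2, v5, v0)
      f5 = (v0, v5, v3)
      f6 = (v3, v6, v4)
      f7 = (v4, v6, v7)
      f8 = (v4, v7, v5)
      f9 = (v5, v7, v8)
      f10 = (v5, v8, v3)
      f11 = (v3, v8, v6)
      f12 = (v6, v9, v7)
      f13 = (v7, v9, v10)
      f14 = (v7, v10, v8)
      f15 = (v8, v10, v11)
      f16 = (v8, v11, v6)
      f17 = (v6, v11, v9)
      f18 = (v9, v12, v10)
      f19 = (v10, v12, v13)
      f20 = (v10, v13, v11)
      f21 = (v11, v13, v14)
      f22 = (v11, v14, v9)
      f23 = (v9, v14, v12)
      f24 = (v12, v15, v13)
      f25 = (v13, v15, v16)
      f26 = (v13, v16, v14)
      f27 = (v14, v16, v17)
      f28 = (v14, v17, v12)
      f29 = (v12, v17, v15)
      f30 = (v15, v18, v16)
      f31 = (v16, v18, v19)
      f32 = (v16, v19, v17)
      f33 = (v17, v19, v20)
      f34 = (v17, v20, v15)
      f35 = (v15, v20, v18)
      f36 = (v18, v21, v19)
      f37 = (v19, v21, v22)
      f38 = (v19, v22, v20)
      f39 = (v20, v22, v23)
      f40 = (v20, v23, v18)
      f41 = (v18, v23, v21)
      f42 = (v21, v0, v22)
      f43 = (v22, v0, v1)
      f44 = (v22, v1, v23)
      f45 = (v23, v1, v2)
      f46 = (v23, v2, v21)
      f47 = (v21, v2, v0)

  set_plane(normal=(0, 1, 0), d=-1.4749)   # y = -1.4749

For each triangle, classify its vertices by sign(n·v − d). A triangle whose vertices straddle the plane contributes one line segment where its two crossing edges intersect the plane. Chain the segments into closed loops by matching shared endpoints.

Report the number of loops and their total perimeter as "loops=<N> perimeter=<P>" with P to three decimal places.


Straddling triangles (16 of 48):
  (v12,v15,v13) [+-+] → (-1.83906, -1.4749, 0)–(-1.7209, -1.4749, 0.0682247)  len=0.1364
  (v13,v15,v16) [+-+] → (-1.7209, -1.4749, 0.0682247)–(-1.4749, -1.4749, 0.21027)  len=0.2841
  (v12,v17,v15) [++-] → (-1.4749, -1.4749, -0.21027)–(-1.83906, -1.4749, 0)  len=0.4205
  (v15,v18,v16) [--+] → (-0.89174, -1.4749, 0.349747)–(-1.4749, -1.4749, 0.21027)  len=0.5996
  (v16,v18,v19) [+--] → (-0.89174, -1.4749, 0.349747)–(-0.434848, -1.4749, 0.459)  len=0.4698
  (v16,v19,v17) [+-+] → (-0.434848, -1.4749, 0.459)–(-0.434848, -1.4749, 0.117899)  len=0.3411
  (v17,v19,v20) [+--] → (-0.434848, -1.4749, 0.117899)–(-0.434848, -1.4749, -0.459)  len=0.5769
  (v17,v20,v15) [+--] → (-0.434848, -1.4749, -0.459)–(-1.4749, -1.4749, -0.21027)  len=1.0694
  (v19,v21,v22) [--+] → (1.4749, -1.4749, 0.21027)–(0.434848, -1.4749, 0.459)  len=1.0694
  (v19,v22,v20) [-+-] → (0.434848, -1.4749, 0.459)–(0.434848, -1.4749, -0.117899)  len=0.5769
  (v20,v22,v23) [-++] → (0.434848, -1.4749, -0.117899)–(0.434848, -1.4749, -0.459)  len=0.3411
  (v20,v23,v18) [-+-] → (0.434848, -1.4749, -0.459)–(0.89174, -1.4749, -0.349747)  len=0.4698
  (v18,v23,v21) [-+-] → (0.89174, -1.4749, -0.349747)–(1.4749, -1.4749, -0.21027)  len=0.5996
  (v21,v0,v22) [-++] → (1.83906, -1.4749, 0)–(1.4749, -1.4749, 0.21027)  len=0.4205
  (v23,v2,v21) [++-] → (1.7209, -1.4749, -0.0682247)–(1.4749, -1.4749, -0.21027)  len=0.2841
  (v21,v2,v0) [-++] → (1.7209, -1.4749, -0.0682247)–(1.83906, -1.4749, 0)  len=0.1364

Chained into 2 loop(s):
  loop 1: 8 segments, perimeter = 3.8978
  loop 2: 8 segments, perimeter = 3.8978
Total perimeter = 7.796

loops=2 perimeter=7.796


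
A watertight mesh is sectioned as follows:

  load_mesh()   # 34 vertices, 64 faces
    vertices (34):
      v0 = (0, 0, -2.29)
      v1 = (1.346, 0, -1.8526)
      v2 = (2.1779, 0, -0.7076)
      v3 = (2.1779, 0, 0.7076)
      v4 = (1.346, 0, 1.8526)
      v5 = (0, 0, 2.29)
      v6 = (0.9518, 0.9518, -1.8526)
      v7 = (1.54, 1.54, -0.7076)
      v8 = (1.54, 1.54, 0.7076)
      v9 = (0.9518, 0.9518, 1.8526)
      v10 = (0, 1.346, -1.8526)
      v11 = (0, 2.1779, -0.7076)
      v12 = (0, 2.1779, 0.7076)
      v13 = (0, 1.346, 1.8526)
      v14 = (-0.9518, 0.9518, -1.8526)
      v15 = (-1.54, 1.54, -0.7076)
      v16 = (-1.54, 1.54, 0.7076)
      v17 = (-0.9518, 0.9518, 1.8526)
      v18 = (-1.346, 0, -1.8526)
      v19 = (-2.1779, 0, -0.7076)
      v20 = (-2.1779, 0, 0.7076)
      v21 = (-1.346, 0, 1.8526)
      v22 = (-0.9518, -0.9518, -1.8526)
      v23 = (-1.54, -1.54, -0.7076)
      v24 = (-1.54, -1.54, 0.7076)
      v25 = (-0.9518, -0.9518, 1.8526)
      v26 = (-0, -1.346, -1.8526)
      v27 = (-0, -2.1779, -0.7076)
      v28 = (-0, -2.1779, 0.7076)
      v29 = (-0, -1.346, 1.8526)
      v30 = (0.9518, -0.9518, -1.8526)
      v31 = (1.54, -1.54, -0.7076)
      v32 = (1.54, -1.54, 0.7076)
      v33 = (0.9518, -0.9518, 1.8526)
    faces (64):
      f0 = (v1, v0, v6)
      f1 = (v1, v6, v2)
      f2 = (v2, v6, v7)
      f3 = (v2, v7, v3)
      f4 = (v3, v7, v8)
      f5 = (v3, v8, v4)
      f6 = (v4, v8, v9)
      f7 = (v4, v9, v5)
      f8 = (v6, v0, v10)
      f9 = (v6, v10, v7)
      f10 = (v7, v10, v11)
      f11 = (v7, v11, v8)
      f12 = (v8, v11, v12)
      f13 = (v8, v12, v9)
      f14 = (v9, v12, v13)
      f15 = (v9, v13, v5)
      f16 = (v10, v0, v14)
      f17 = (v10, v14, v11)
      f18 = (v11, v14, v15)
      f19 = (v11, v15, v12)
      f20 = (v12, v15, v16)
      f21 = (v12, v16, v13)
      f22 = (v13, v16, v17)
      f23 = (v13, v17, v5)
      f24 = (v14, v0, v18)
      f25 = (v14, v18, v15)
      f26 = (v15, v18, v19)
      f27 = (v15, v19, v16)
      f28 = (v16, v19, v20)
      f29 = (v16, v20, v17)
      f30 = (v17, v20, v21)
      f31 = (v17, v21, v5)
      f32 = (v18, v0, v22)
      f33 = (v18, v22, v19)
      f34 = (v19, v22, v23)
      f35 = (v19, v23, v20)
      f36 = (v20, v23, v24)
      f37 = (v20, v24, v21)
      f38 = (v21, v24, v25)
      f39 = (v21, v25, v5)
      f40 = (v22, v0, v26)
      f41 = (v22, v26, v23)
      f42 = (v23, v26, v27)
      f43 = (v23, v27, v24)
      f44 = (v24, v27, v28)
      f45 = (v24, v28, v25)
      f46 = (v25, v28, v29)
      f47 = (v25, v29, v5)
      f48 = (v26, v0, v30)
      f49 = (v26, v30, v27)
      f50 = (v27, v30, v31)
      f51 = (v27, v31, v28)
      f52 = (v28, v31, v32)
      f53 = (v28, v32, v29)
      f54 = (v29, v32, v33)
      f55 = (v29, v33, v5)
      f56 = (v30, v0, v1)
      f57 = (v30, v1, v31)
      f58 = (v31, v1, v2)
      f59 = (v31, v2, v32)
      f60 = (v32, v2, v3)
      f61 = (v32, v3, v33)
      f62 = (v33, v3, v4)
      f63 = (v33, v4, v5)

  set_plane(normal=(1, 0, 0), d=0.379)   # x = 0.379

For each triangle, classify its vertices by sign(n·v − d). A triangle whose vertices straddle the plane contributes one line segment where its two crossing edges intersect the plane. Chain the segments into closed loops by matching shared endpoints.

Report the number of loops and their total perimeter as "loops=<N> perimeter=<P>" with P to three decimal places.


loops=1 perimeter=13.428

Straddling triangles (20 of 64):
  (v1,v0,v6) [+-+] → (0.379, 0, -2.16684)–(0.379, 0.379, -2.11583)  len=0.3824
  (v4,v9,v5) [++-] → (0.379, 0.379, 2.11583)–(0.379, 0, 2.16684)  len=0.3824
  (v6,v0,v10) [+--] → (0.379, 0.379, -2.11583)–(0.379, 1.18903, -1.8526)  len=0.8517
  (v6,v10,v7) [+-+] → (0.379, 1.18903, -1.8526)–(0.379, 1.39374, -1.57081)  len=0.3483
  (v7,v10,v11) [+--] → (0.379, 1.39374, -1.57081)–(0.379, 2.02091, -0.7076)  len=1.0670
  (v7,v11,v8) [+-+] → (0.379, 2.02091, -0.7076)–(0.379, 2.02091, -0.359314)  len=0.3483
  (v8,v11,v12) [+--] → (0.379, 2.02091, -0.359314)–(0.379, 2.02091, 0.7076)  len=1.0669
  (v8,v12,v9) [+-+] → (0.379, 2.02091, 0.7076)–(0.379, 1.68968, 1.16353)  len=0.5636
  (v9,v12,v13) [+--] → (0.379, 1.68968, 1.16353)–(0.379, 1.18903, 1.8526)  len=0.8517
  (v9,v13,v5) [+--] → (0.379, 1.18903, 1.8526)–(0.379, 0.379, 2.11583)  len=0.8517
  (v26,v0,v30) [--+] → (0.379, -0.379, -2.11583)–(0.379, -1.18903, -1.8526)  len=0.8517
  (v26,v30,v27) [-+-] → (0.379, -1.18903, -1.8526)–(0.379, -1.68968, -1.16353)  len=0.8517
  (v27,v30,v31) [-++] → (0.379, -1.68968, -1.16353)–(0.379, -2.02091, -0.7076)  len=0.5636
  (v27,v31,v28) [-+-] → (0.379, -2.02091, -0.7076)–(0.379, -2.02091, 0.359314)  len=1.0669
  (v28,v31,v32) [-++] → (0.379, -2.02091, 0.359314)–(0.379, -2.02091, 0.7076)  len=0.3483
  (v28,v32,v29) [-+-] → (0.379, -2.02091, 0.7076)–(0.379, -1.39374, 1.57081)  len=1.0670
  (v29,v32,v33) [-++] → (0.379, -1.39374, 1.57081)–(0.379, -1.18903, 1.8526)  len=0.3483
  (v29,v33,v5) [-+-] → (0.379, -1.18903, 1.8526)–(0.379, -0.379, 2.11583)  len=0.8517
  (v30,v0,v1) [+-+] → (0.379, -0.379, -2.11583)–(0.379, 0, -2.16684)  len=0.3824
  (v33,v4,v5) [++-] → (0.379, 0, 2.16684)–(0.379, -0.379, 2.11583)  len=0.3824

Chained into 1 loop(s):
  loop 1: 20 segments, perimeter = 13.4281
Total perimeter = 13.428


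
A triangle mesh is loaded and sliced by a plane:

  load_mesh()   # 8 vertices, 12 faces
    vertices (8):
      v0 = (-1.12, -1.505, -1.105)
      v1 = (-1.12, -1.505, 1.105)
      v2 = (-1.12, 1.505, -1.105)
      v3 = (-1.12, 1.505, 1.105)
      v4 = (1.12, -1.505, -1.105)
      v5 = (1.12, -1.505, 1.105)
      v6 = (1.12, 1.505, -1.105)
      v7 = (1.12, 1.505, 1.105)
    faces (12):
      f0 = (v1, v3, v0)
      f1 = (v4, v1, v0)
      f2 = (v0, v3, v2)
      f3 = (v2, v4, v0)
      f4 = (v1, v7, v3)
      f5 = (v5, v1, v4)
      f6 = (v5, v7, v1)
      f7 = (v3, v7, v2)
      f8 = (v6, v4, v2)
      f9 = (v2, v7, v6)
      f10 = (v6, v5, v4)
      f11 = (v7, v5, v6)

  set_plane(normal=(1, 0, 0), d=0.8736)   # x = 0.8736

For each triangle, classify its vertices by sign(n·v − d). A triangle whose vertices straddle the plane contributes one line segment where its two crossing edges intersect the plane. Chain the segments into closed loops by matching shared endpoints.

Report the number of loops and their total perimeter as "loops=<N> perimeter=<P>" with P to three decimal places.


Straddling triangles (8 of 12):
  (v4,v1,v0) [+--] → (0.8736, -1.505, -0.8619)–(0.8736, -1.505, -1.105)  len=0.2431
  (v2,v4,v0) [-+-] → (0.8736, -1.1739, -1.105)–(0.8736, -1.505, -1.105)  len=0.3311
  (v1,v7,v3) [-+-] → (0.8736, 1.1739, 1.105)–(0.8736, 1.505, 1.105)  len=0.3311
  (v5,v1,v4) [+-+] → (0.8736, -1.505, 1.105)–(0.8736, -1.505, -0.8619)  len=1.9669
  (v5,v7,v1) [++-] → (0.8736, 1.1739, 1.105)–(0.8736, -1.505, 1.105)  len=2.6789
  (v3,v7,v2) [-+-] → (0.8736, 1.505, 1.105)–(0.8736, 1.505, 0.8619)  len=0.2431
  (v6,v4,v2) [++-] → (0.8736, -1.1739, -1.105)–(0.8736, 1.505, -1.105)  len=2.6789
  (v2,v7,v6) [-++] → (0.8736, 1.505, 0.8619)–(0.8736, 1.505, -1.105)  len=1.9669

Chained into 1 loop(s):
  loop 1: 8 segments, perimeter = 10.4400
Total perimeter = 10.440

loops=1 perimeter=10.440


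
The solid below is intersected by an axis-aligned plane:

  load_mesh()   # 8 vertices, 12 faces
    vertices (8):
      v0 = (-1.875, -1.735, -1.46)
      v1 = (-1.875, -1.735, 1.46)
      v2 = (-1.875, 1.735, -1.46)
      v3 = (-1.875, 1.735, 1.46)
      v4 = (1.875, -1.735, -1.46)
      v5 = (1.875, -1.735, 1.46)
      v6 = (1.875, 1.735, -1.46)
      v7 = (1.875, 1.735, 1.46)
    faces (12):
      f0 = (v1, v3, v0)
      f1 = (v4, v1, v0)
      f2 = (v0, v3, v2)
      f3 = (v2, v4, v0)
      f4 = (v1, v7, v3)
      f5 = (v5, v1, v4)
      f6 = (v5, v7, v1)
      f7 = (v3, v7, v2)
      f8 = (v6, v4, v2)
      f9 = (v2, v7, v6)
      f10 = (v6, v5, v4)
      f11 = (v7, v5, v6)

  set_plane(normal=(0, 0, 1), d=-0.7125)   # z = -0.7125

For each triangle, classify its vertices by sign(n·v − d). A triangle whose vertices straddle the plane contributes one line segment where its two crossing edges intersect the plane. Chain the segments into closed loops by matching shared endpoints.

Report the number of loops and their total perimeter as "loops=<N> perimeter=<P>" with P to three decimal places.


Straddling triangles (8 of 12):
  (v1,v3,v0) [++-] → (-1.875, -0.846704, -0.7125)–(-1.875, -1.735, -0.7125)  len=0.8883
  (v4,v1,v0) [-+-] → (0.915026, -1.735, -0.7125)–(-1.875, -1.735, -0.7125)  len=2.7900
  (v0,v3,v2) [-+-] → (-1.875, -0.846704, -0.7125)–(-1.875, 1.735, -0.7125)  len=2.5817
  (v5,v1,v4) [++-] → (0.915026, -1.735, -0.7125)–(1.875, -1.735, -0.7125)  len=0.9600
  (v3,v7,v2) [++-] → (-0.915026, 1.735, -0.7125)–(-1.875, 1.735, -0.7125)  len=0.9600
  (v2,v7,v6) [-+-] → (-0.915026, 1.735, -0.7125)–(1.875, 1.735, -0.7125)  len=2.7900
  (v6,v5,v4) [-+-] → (1.875, 0.846704, -0.7125)–(1.875, -1.735, -0.7125)  len=2.5817
  (v7,v5,v6) [++-] → (1.875, 0.846704, -0.7125)–(1.875, 1.735, -0.7125)  len=0.8883

Chained into 1 loop(s):
  loop 1: 8 segments, perimeter = 14.4400
Total perimeter = 14.440

loops=1 perimeter=14.440


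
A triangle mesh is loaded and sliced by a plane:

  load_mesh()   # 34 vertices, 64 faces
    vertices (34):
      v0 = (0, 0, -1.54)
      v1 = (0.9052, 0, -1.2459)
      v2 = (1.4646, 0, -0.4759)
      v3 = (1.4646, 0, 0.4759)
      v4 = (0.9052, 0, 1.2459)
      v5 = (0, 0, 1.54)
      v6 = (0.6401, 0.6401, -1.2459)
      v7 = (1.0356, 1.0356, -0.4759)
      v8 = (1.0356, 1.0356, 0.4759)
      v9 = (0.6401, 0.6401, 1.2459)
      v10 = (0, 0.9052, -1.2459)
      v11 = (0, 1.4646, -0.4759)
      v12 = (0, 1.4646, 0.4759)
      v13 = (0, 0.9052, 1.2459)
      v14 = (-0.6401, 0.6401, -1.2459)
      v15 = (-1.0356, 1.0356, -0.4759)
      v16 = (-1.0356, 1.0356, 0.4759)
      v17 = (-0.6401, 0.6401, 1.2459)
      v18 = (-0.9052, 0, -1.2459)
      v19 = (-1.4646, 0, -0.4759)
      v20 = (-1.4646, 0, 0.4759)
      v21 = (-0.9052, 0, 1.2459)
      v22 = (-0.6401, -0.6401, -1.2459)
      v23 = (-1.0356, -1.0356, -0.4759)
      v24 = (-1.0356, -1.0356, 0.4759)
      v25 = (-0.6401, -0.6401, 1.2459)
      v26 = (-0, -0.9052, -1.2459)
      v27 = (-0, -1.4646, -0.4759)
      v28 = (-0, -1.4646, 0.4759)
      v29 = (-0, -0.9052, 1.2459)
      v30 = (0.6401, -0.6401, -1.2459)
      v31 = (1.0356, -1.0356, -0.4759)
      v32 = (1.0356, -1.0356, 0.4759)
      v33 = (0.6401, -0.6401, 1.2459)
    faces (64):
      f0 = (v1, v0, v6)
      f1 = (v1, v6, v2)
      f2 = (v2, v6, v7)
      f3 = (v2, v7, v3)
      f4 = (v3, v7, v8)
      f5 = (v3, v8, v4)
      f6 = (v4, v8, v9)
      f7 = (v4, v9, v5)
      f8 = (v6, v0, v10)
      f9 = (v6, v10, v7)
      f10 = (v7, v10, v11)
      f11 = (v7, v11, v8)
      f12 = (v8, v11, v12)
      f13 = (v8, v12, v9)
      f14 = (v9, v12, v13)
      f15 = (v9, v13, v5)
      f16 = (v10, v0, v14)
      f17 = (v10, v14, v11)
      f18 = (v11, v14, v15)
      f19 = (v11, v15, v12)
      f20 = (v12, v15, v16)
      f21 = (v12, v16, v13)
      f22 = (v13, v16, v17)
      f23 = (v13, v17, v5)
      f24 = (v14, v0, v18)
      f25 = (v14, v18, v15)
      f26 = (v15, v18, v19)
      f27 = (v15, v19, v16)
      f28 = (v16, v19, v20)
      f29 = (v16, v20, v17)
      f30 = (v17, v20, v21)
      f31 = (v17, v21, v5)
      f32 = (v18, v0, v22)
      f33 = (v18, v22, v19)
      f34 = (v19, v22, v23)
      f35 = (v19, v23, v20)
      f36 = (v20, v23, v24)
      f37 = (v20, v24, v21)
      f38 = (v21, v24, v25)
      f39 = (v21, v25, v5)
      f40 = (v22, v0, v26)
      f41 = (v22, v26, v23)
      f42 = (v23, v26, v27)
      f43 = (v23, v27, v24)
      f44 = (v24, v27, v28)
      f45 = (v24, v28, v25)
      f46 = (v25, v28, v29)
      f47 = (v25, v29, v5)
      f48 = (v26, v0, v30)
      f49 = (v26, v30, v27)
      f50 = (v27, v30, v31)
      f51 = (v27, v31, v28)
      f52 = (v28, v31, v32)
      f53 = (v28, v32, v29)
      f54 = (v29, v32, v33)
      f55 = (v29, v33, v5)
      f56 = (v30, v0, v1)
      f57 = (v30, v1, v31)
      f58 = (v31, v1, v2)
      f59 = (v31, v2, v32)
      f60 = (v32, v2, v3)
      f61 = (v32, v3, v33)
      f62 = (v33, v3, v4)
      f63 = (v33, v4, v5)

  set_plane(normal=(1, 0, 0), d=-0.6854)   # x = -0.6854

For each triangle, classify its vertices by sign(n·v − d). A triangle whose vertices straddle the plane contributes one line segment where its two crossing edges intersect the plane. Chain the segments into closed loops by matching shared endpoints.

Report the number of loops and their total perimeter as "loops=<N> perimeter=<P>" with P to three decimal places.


loops=1 perimeter=8.129

Straddling triangles (20 of 64):
  (v11,v14,v15) [++-] → (-0.6854, 0.6854, -1.15771)–(-0.6854, 1.18067, -0.4759)  len=0.8427
  (v11,v15,v12) [+-+] → (-0.6854, 1.18067, -0.4759)–(-0.6854, 1.18067, -0.154038)  len=0.3219
  (v12,v15,v16) [+--] → (-0.6854, 1.18067, -0.154038)–(-0.6854, 1.18067, 0.4759)  len=0.6299
  (v12,v16,v13) [+-+] → (-0.6854, 1.18067, 0.4759)–(-0.6854, 0.991504, 0.736284)  len=0.3218
  (v13,v16,v17) [+-+] → (-0.6854, 0.991504, 0.736284)–(-0.6854, 0.6854, 1.15771)  len=0.5209
  (v14,v0,v18) [++-] → (-0.6854, 0, -1.31731)–(-0.6854, 0.53072, -1.2459)  len=0.5355
  (v14,v18,v15) [+--] → (-0.6854, 0.53072, -1.2459)–(-0.6854, 0.6854, -1.15771)  len=0.1781
  (v16,v20,v17) [--+] → (-0.6854, 0.604931, 1.20359)–(-0.6854, 0.6854, 1.15771)  len=0.0926
  (v17,v20,v21) [+--] → (-0.6854, 0.604931, 1.20359)–(-0.6854, 0.53072, 1.2459)  len=0.0854
  (v17,v21,v5) [+-+] → (-0.6854, 0.53072, 1.2459)–(-0.6854, 0, 1.31731)  len=0.5355
  (v18,v0,v22) [-++] → (-0.6854, 0, -1.31731)–(-0.6854, -0.53072, -1.2459)  len=0.5355
  (v18,v22,v19) [-+-] → (-0.6854, -0.53072, -1.2459)–(-0.6854, -0.604931, -1.20359)  len=0.0854
  (v19,v22,v23) [-+-] → (-0.6854, -0.604931, -1.20359)–(-0.6854, -0.6854, -1.15771)  len=0.0926
  (v21,v24,v25) [--+] → (-0.6854, -0.6854, 1.15771)–(-0.6854, -0.53072, 1.2459)  len=0.1781
  (v21,v25,v5) [-++] → (-0.6854, -0.53072, 1.2459)–(-0.6854, 0, 1.31731)  len=0.5355
  (v22,v26,v23) [++-] → (-0.6854, -0.991504, -0.736284)–(-0.6854, -0.6854, -1.15771)  len=0.5209
  (v23,v26,v27) [-++] → (-0.6854, -0.991504, -0.736284)–(-0.6854, -1.18067, -0.4759)  len=0.3218
  (v23,v27,v24) [-+-] → (-0.6854, -1.18067, -0.4759)–(-0.6854, -1.18067, 0.154038)  len=0.6299
  (v24,v27,v28) [-++] → (-0.6854, -1.18067, 0.154038)–(-0.6854, -1.18067, 0.4759)  len=0.3219
  (v24,v28,v25) [-++] → (-0.6854, -1.18067, 0.4759)–(-0.6854, -0.6854, 1.15771)  len=0.8427

Chained into 1 loop(s):
  loop 1: 20 segments, perimeter = 8.1287
Total perimeter = 8.129


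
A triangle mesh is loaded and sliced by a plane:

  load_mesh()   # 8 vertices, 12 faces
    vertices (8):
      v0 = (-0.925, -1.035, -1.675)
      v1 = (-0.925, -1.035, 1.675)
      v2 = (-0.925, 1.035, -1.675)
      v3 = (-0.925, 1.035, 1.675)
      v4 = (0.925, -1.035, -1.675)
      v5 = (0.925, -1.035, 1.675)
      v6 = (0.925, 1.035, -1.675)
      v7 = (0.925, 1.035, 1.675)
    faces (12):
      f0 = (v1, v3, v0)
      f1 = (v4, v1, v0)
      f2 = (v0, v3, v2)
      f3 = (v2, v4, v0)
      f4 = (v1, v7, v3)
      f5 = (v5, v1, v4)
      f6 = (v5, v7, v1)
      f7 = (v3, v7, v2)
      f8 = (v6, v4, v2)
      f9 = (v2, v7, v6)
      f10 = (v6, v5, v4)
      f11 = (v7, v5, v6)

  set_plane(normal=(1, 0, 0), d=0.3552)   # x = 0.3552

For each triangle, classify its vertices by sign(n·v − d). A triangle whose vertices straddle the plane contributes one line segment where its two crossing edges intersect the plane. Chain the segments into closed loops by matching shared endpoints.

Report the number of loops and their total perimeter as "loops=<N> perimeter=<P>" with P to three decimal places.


Straddling triangles (8 of 12):
  (v4,v1,v0) [+--] → (0.3552, -1.035, -0.6432)–(0.3552, -1.035, -1.675)  len=1.0318
  (v2,v4,v0) [-+-] → (0.3552, -0.39744, -1.675)–(0.3552, -1.035, -1.675)  len=0.6376
  (v1,v7,v3) [-+-] → (0.3552, 0.39744, 1.675)–(0.3552, 1.035, 1.675)  len=0.6376
  (v5,v1,v4) [+-+] → (0.3552, -1.035, 1.675)–(0.3552, -1.035, -0.6432)  len=2.3182
  (v5,v7,v1) [++-] → (0.3552, 0.39744, 1.675)–(0.3552, -1.035, 1.675)  len=1.4324
  (v3,v7,v2) [-+-] → (0.3552, 1.035, 1.675)–(0.3552, 1.035, 0.6432)  len=1.0318
  (v6,v4,v2) [++-] → (0.3552, -0.39744, -1.675)–(0.3552, 1.035, -1.675)  len=1.4324
  (v2,v7,v6) [-++] → (0.3552, 1.035, 0.6432)–(0.3552, 1.035, -1.675)  len=2.3182

Chained into 1 loop(s):
  loop 1: 8 segments, perimeter = 10.8400
Total perimeter = 10.840

loops=1 perimeter=10.840


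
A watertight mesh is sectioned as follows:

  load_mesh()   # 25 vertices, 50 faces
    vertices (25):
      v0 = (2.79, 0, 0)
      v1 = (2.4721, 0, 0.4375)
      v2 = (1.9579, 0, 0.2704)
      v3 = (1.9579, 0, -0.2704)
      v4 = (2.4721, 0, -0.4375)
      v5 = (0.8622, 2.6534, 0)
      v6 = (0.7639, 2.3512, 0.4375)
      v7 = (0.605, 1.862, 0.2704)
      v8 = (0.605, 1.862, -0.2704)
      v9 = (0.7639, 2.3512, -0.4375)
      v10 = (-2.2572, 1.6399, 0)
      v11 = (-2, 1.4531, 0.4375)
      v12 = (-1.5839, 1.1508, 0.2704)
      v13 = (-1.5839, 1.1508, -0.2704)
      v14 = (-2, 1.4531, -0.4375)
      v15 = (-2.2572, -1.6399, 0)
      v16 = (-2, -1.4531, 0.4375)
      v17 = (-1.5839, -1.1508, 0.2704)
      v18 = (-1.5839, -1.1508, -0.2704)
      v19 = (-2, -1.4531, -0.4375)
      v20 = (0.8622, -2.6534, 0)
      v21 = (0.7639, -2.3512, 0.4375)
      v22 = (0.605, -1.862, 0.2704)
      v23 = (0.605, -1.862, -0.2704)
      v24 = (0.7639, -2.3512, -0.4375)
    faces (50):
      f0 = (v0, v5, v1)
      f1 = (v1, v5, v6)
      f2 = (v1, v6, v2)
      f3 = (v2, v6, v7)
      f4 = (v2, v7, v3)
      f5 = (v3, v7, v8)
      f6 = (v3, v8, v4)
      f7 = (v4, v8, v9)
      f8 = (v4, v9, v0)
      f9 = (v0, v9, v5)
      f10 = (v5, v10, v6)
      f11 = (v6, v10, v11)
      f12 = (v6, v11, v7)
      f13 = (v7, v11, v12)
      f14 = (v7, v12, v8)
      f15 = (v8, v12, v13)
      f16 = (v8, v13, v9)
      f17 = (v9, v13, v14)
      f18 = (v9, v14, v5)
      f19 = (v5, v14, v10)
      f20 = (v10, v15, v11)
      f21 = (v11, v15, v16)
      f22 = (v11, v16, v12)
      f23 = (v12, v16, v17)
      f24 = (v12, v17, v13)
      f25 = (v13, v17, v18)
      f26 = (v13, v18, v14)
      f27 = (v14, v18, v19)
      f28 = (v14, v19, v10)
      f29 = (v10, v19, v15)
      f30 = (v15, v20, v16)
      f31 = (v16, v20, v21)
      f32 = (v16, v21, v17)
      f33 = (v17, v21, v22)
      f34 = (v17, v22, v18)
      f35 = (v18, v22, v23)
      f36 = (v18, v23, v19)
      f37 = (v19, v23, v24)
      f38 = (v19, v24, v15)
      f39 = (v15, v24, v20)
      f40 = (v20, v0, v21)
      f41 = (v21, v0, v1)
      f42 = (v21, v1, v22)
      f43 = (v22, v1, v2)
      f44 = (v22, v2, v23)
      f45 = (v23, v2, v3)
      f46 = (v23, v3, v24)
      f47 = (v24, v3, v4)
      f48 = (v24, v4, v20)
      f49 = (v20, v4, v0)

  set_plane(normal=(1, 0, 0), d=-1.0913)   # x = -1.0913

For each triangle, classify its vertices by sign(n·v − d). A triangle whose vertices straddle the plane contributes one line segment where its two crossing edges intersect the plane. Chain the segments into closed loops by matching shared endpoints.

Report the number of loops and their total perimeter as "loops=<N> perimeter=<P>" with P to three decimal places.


Straddling triangles (20 of 50):
  (v5,v10,v6) [+-+] → (-1.0913, 2.0187, 0)–(-1.0913, 1.9144, 0.16884)  len=0.1985
  (v6,v10,v11) [+--] → (-1.0913, 1.9144, 0.16884)–(-1.0913, 1.74837, 0.4375)  len=0.3158
  (v6,v11,v7) [+-+] → (-1.0913, 1.74837, 0.4375)–(-1.0913, 1.59574, 0.379211)  len=0.1634
  (v7,v11,v12) [+--] → (-1.0913, 1.59574, 0.379211)–(-1.0913, 1.31085, 0.2704)  len=0.3050
  (v7,v12,v8) [+-+] → (-1.0913, 1.31085, 0.2704)–(-1.0913, 1.31085, 0.148696)  len=0.1217
  (v8,v12,v13) [+--] → (-1.0913, 1.31085, 0.148696)–(-1.0913, 1.31085, -0.2704)  len=0.4191
  (v8,v13,v9) [+-+] → (-1.0913, 1.31085, -0.2704)–(-1.0913, 1.40266, -0.30546)  len=0.0983
  (v9,v13,v14) [+--] → (-1.0913, 1.40266, -0.30546)–(-1.0913, 1.74837, -0.4375)  len=0.3701
  (v9,v14,v5) [+-+] → (-1.0913, 1.74837, -0.4375)–(-1.0913, 1.83417, -0.298601)  len=0.1633
  (v5,v14,v10) [+--] → (-1.0913, 1.83417, -0.298601)–(-1.0913, 2.0187, 0)  len=0.3510
  (v15,v20,v16) [-+-] → (-1.0913, -2.0187, 0)–(-1.0913, -1.83417, 0.298601)  len=0.3510
  (v16,v20,v21) [-++] → (-1.0913, -1.83417, 0.298601)–(-1.0913, -1.74837, 0.4375)  len=0.1633
  (v16,v21,v17) [-+-] → (-1.0913, -1.74837, 0.4375)–(-1.0913, -1.40266, 0.30546)  len=0.3701
  (v17,v21,v22) [-++] → (-1.0913, -1.40266, 0.30546)–(-1.0913, -1.31085, 0.2704)  len=0.0983
  (v17,v22,v18) [-+-] → (-1.0913, -1.31085, 0.2704)–(-1.0913, -1.31085, -0.148696)  len=0.4191
  (v18,v22,v23) [-++] → (-1.0913, -1.31085, -0.148696)–(-1.0913, -1.31085, -0.2704)  len=0.1217
  (v18,v23,v19) [-+-] → (-1.0913, -1.31085, -0.2704)–(-1.0913, -1.59574, -0.379211)  len=0.3050
  (v19,v23,v24) [-++] → (-1.0913, -1.59574, -0.379211)–(-1.0913, -1.74837, -0.4375)  len=0.1634
  (v19,v24,v15) [-+-] → (-1.0913, -1.74837, -0.4375)–(-1.0913, -1.9144, -0.16884)  len=0.3158
  (v15,v24,v20) [-++] → (-1.0913, -1.9144, -0.16884)–(-1.0913, -2.0187, 0)  len=0.1985

Chained into 2 loop(s):
  loop 1: 10 segments, perimeter = 2.5061
  loop 2: 10 segments, perimeter = 2.5061
Total perimeter = 5.012

loops=2 perimeter=5.012


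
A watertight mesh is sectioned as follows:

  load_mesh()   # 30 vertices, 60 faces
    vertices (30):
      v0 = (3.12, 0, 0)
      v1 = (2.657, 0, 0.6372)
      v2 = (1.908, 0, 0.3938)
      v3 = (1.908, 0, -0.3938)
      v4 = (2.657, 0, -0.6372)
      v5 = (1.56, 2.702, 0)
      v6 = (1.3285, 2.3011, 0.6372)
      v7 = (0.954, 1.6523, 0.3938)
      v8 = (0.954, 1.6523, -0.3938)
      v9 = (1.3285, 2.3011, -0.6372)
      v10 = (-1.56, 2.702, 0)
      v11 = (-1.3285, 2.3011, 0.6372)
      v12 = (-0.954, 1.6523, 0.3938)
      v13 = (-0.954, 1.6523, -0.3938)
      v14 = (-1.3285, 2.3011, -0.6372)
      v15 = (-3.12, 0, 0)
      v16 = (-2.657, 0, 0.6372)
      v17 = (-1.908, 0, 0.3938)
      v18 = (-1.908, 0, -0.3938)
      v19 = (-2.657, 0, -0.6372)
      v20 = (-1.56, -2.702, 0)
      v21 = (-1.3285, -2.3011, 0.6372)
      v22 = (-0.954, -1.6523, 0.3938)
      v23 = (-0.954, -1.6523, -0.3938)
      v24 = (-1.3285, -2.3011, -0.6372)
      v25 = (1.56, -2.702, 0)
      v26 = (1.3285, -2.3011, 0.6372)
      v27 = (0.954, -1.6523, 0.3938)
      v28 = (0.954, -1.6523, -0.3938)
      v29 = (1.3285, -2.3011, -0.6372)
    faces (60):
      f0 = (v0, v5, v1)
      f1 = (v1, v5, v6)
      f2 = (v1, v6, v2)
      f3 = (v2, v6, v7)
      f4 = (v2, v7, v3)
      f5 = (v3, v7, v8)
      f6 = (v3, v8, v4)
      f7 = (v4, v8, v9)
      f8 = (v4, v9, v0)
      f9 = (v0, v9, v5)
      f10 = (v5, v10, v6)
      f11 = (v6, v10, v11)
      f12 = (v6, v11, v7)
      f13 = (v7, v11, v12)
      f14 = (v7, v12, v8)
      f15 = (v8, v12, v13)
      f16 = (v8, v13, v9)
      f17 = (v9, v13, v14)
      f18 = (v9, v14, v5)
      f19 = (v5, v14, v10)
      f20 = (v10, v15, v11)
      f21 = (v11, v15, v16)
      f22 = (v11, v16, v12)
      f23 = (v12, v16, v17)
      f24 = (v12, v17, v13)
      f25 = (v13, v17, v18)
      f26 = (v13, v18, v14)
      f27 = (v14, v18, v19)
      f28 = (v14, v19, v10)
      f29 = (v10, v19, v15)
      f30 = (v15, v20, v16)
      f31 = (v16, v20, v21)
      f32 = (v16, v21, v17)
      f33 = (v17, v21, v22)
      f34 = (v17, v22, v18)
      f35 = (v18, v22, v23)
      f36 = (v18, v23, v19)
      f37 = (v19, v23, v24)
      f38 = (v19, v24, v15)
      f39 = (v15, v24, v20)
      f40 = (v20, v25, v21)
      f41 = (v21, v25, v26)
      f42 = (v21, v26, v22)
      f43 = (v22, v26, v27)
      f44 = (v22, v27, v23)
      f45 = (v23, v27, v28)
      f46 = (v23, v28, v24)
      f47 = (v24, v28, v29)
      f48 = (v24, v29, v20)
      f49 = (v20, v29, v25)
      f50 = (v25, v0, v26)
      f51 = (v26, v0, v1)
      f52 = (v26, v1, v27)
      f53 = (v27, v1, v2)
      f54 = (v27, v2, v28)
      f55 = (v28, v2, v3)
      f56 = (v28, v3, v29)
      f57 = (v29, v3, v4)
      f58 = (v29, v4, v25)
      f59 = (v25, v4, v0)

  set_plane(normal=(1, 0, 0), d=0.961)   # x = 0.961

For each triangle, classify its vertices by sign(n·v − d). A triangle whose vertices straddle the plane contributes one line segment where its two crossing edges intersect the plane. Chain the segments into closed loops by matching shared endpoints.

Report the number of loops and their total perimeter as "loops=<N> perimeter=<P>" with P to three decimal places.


Straddling triangles (24 of 60):
  (v2,v6,v7) [++-] → (0.961, 1.66443, 0.39835)–(0.961, 1.64018, 0.3938)  len=0.0247
  (v2,v7,v3) [+-+] → (0.961, 1.64018, 0.3938)–(0.961, 1.64018, 0.388021)  len=0.0058
  (v3,v7,v8) [+--] → (0.961, 1.64018, 0.388021)–(0.961, 1.64018, -0.3938)  len=0.7818
  (v3,v8,v4) [+-+] → (0.961, 1.64018, -0.3938)–(0.961, 1.64551, -0.3948)  len=0.0054
  (v4,v8,v9) [+-+] → (0.961, 1.64551, -0.3948)–(0.961, 1.66443, -0.39835)  len=0.0192
  (v5,v10,v6) [+-+] → (0.961, 2.702, 0)–(0.961, 2.35211, 0.55613)  len=0.6570
  (v6,v10,v11) [+--] → (0.961, 2.35211, 0.55613)–(0.961, 2.3011, 0.6372)  len=0.0958
  (v6,v11,v7) [+--] → (0.961, 2.3011, 0.6372)–(0.961, 1.66443, 0.39835)  len=0.6800
  (v8,v13,v9) [--+] → (0.961, 2.19664, -0.598011)–(0.961, 1.66443, -0.39835)  len=0.5684
  (v9,v13,v14) [+--] → (0.961, 2.19664, -0.598011)–(0.961, 2.3011, -0.6372)  len=0.1116
  (v9,v14,v5) [+-+] → (0.961, 2.3011, -0.6372)–(0.961, 2.61886, -0.132139)  len=0.5967
  (v5,v14,v10) [+--] → (0.961, 2.61886, -0.132139)–(0.961, 2.702, 0)  len=0.1561
  (v20,v25,v21) [-+-] → (0.961, -2.702, 0)–(0.961, -2.61886, 0.132139)  len=0.1561
  (v21,v25,v26) [-++] → (0.961, -2.61886, 0.132139)–(0.961, -2.3011, 0.6372)  len=0.5967
  (v21,v26,v22) [-+-] → (0.961, -2.3011, 0.6372)–(0.961, -2.19664, 0.598011)  len=0.1116
  (v22,v26,v27) [-+-] → (0.961, -2.19664, 0.598011)–(0.961, -1.66443, 0.39835)  len=0.5684
  (v24,v28,v29) [--+] → (0.961, -1.66443, -0.39835)–(0.961, -2.3011, -0.6372)  len=0.6800
  (v24,v29,v20) [-+-] → (0.961, -2.3011, -0.6372)–(0.961, -2.35211, -0.55613)  len=0.0958
  (v20,v29,v25) [-++] → (0.961, -2.35211, -0.55613)–(0.961, -2.702, 0)  len=0.6570
  (v26,v1,v27) [++-] → (0.961, -1.64551, 0.3948)–(0.961, -1.66443, 0.39835)  len=0.0192
  (v27,v1,v2) [-++] → (0.961, -1.64551, 0.3948)–(0.961, -1.64018, 0.3938)  len=0.0054
  (v27,v2,v28) [-+-] → (0.961, -1.64018, 0.3938)–(0.961, -1.64018, -0.388021)  len=0.7818
  (v28,v2,v3) [-++] → (0.961, -1.64018, -0.388021)–(0.961, -1.64018, -0.3938)  len=0.0058
  (v28,v3,v29) [-++] → (0.961, -1.64018, -0.3938)–(0.961, -1.66443, -0.39835)  len=0.0247

Chained into 2 loop(s):
  loop 1: 12 segments, perimeter = 3.7026
  loop 2: 12 segments, perimeter = 3.7026
Total perimeter = 7.405

loops=2 perimeter=7.405
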